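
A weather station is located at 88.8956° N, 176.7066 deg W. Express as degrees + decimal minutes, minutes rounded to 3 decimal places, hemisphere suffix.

88° 53.736′ N, 176° 42.396′ W

Lat: fractional part 0.895600 → 53.73600 minutes
Lon: fractional part 0.706600 → 42.39600 minutes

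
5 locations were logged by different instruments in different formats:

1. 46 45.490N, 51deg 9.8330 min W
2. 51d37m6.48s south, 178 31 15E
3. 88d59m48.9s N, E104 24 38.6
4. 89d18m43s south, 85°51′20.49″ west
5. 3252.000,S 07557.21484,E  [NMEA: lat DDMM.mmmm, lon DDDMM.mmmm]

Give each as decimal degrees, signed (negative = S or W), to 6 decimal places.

1. 46.758167, -51.163883
2. -51.618467, 178.520833
3. 88.996917, 104.410722
4. -89.311944, -85.855692
5. -32.866667, 75.953581

Point 1:
  Lat: 46 + 45.49/60 = 46.7581667
  N → positive
  Longitude: 9.833′ = 0.163883°; total 51.1638833
  hemisphere W, so the sign is −
Point 2:
  Lat: 37′ + 6.48″ = 37.10800′; 51 + 37.10800/60 = 51.6184667
  S → negative
  Longitude: 178 + 31/60 + 15/3600 = 178.5208333
  E → positive
Point 3:
  Lat: 88° + 59/60 + 48.9/3600 = 88 + 0.983333 + 0.013583 = 88.9969167
  N → positive
  λ: 24′ + 38.6″ = 24.64333′; 104 + 24.64333/60 = 104.4107222
  E → positive
Point 4:
  Latitude: 89 + 18/60 + 43/3600 = 89.3119444
  S ⇒ negate
  Longitude: 85 + 51/60 + 20.49/3600 = 85.8556917
  W ⇒ negate
Point 5:
  Latitude: split at 2 digits → 32° and 52′; 32 + 52/60 = 32.8666667
  S → negative
  λ: split at 3 digits → 075° and 57.21484′; 75 + 57.21484/60 = 75.9535807
  E ⇒ keep positive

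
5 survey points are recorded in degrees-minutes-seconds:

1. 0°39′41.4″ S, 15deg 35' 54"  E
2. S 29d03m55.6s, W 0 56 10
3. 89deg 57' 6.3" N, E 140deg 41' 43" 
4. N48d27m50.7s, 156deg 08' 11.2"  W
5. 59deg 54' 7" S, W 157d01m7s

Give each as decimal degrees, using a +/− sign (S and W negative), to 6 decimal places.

Point 1:
  φ: 0° + 39/60 + 41.4/3600 = 0 + 0.650000 + 0.011500 = 0.6615000
  S → negative
  λ: 15° + 35/60 + 54/3600 = 15 + 0.583333 + 0.015000 = 15.5983333
  E ⇒ keep positive
Point 2:
  φ: 29° + 3/60 + 55.6/3600 = 29 + 0.050000 + 0.015444 = 29.0654444
  S → negative
  Lon: 56′ + 10″ = 56.16667′; 0 + 56.16667/60 = 0.9361111
  hemisphere W, so the sign is −
Point 3:
  Latitude: 89° + 57/60 + 6.3/3600 = 89 + 0.950000 + 0.001750 = 89.9517500
  N ⇒ keep positive
  Longitude: 140° + 41/60 + 43/3600 = 140 + 0.683333 + 0.011944 = 140.6952778
  E ⇒ keep positive
Point 4:
  φ: 48 + 27/60 + 50.7/3600 = 48.4640833
  N → positive
  λ: 8′ + 11.2″ = 8.18667′; 156 + 8.18667/60 = 156.1364444
  W → negative
Point 5:
  φ: 59 + 54/60 + 7/3600 = 59.9019444
  S → negative
  Lon: 157 + 1/60 + 7/3600 = 157.0186111
  W ⇒ negate

1. -0.661500, 15.598333
2. -29.065444, -0.936111
3. 89.951750, 140.695278
4. 48.464083, -156.136444
5. -59.901944, -157.018611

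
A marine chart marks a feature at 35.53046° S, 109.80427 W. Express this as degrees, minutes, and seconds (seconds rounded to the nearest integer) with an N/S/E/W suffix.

φ: whole degrees 35; 31.82760′ → 31′ and 49.66″
Lon: whole degrees 109; 48.25620′ → 48′ and 15.37″

35°31′50″ S, 109°48′15″ W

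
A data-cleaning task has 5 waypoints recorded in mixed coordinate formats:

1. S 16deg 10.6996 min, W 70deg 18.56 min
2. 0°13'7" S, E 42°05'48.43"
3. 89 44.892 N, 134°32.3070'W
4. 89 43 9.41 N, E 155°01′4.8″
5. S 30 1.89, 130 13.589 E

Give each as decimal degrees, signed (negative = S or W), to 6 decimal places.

1. -16.178327, -70.309333
2. -0.218611, 42.096786
3. 89.748200, -134.538450
4. 89.719281, 155.018000
5. -30.031500, 130.226483

Point 1:
  Lat: 10.6996′ = 0.178327°; total 16.1783267
  S → negative
  Longitude: 70 + 18.56/60 = 70.3093333
  hemisphere W, so the sign is −
Point 2:
  φ: 0° + 13/60 + 7/3600 = 0 + 0.216667 + 0.001944 = 0.2186111
  S ⇒ negate
  Lon: 42° + 5/60 + 48.43/3600 = 42 + 0.083333 + 0.013453 = 42.0967861
  E → positive
Point 3:
  Latitude: 89 + 44.892/60 = 89.7482000
  N → positive
  λ: 32.307′ = 0.538450°; total 134.5384500
  W → negative
Point 4:
  Lat: 43′ + 9.41″ = 43.15683′; 89 + 43.15683/60 = 89.7192806
  N ⇒ keep positive
  Longitude: 155 + 1/60 + 4.8/3600 = 155.0180000
  E ⇒ keep positive
Point 5:
  Lat: 30 + 1.89/60 = 30.0315000
  hemisphere S, so the sign is −
  Lon: 13.589′ = 0.226483°; total 130.2264833
  E ⇒ keep positive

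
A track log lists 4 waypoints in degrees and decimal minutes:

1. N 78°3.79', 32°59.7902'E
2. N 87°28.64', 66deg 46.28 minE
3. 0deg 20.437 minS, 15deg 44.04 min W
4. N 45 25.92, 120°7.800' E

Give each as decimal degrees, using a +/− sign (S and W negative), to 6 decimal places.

Point 1:
  Latitude: 3.79′ = 0.063167°; total 78.0631667
  N ⇒ keep positive
  Lon: 32 + 59.7902/60 = 32.9965033
  E ⇒ keep positive
Point 2:
  Lat: 28.64′ = 0.477333°; total 87.4773333
  N ⇒ keep positive
  Lon: 46.28′ = 0.771333°; total 66.7713333
  E → positive
Point 3:
  φ: 20.437′ = 0.340617°; total 0.3406167
  S ⇒ negate
  Longitude: 15 + 44.04/60 = 15.7340000
  hemisphere W, so the sign is −
Point 4:
  Lat: 25.92′ = 0.432000°; total 45.4320000
  N ⇒ keep positive
  Longitude: 7.8′ = 0.130000°; total 120.1300000
  E ⇒ keep positive

1. 78.063167, 32.996503
2. 87.477333, 66.771333
3. -0.340617, -15.734000
4. 45.432000, 120.130000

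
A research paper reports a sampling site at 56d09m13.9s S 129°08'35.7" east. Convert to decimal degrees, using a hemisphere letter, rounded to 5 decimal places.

φ: 56 + 9/60 + 13.9/3600 = 56.153861
Lon: 129° + 8/60 + 35.7/3600 = 129 + 0.133333 + 0.009917 = 129.143250

56.15386° S, 129.14325° E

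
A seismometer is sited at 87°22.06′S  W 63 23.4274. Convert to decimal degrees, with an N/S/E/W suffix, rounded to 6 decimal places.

Lat: 87 + 22.06/60 = 87.3676667
λ: 63 + 23.4274/60 = 63.3904567

87.367667° S, 63.390457° W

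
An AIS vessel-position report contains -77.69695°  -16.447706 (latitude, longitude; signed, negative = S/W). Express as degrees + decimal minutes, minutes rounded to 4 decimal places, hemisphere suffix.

77° 41.8170′ S, 16° 26.8624′ W

Latitude is negative → S; |value| = 77.696950
φ: minutes = (77.696950 − 77) × 60 = 41.817000
Longitude is negative → W; |value| = 16.447706
Longitude: 16° + 0.447706 × 60 = 16° 26.862360′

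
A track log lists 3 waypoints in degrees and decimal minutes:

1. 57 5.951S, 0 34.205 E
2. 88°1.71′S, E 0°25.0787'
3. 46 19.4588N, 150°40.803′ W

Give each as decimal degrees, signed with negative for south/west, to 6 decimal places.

Point 1:
  Latitude: 5.951′ = 0.099183°; total 57.0991833
  S ⇒ negate
  λ: 0 + 34.205/60 = 0.5700833
  E → positive
Point 2:
  Latitude: 1.71′ = 0.028500°; total 88.0285000
  S → negative
  Longitude: 25.0787′ = 0.417978°; total 0.4179783
  E ⇒ keep positive
Point 3:
  φ: 19.4588′ = 0.324313°; total 46.3243133
  N ⇒ keep positive
  Lon: 40.803′ = 0.680050°; total 150.6800500
  W ⇒ negate

1. -57.099183, 0.570083
2. -88.028500, 0.417978
3. 46.324313, -150.680050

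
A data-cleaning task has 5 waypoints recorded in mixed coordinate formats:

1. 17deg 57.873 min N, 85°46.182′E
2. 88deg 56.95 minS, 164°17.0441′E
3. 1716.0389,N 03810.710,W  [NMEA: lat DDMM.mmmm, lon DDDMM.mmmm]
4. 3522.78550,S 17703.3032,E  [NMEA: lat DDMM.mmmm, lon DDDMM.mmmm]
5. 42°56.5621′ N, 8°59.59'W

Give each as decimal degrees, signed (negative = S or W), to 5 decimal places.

1. 17.96455, 85.76970
2. -88.94917, 164.28407
3. 17.26732, -38.17850
4. -35.37976, 177.05505
5. 42.94270, -8.99317

Point 1:
  Lat: 17 + 57.873/60 = 17.964550
  N → positive
  Lon: 85 + 46.182/60 = 85.769700
  E → positive
Point 2:
  φ: 88 + 56.95/60 = 88.949167
  S → negative
  Lon: 164 + 17.0441/60 = 164.284068
  E ⇒ keep positive
Point 3:
  φ: degrees = first 2 digits = 17, minutes = 16.0389; 17 + 16.0389/60 = 17.267315
  N ⇒ keep positive
  λ: split at 3 digits → 038° and 10.71′; 38 + 10.71/60 = 38.178500
  hemisphere W, so the sign is −
Point 4:
  Lat: split at 2 digits → 35° and 22.7855′; 35 + 22.7855/60 = 35.379758
  S → negative
  λ: degrees = first 3 digits = 177, minutes = 3.3032; 177 + 3.3032/60 = 177.055053
  E → positive
Point 5:
  Lat: 42 + 56.5621/60 = 42.942702
  N → positive
  Lon: 8 + 59.59/60 = 8.993167
  hemisphere W, so the sign is −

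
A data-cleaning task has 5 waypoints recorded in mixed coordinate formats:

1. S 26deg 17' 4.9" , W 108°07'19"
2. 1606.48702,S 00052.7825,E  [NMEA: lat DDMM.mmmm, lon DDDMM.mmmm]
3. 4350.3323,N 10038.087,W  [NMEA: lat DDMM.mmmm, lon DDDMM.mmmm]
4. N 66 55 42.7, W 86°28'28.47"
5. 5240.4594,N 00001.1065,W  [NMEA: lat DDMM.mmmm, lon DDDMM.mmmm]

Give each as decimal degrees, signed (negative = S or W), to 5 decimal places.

1. -26.28469, -108.12194
2. -16.10812, 0.87971
3. 43.83887, -100.63478
4. 66.92853, -86.47458
5. 52.67432, -0.01844

Point 1:
  Latitude: 17′ + 4.9″ = 17.08167′; 26 + 17.08167/60 = 26.284694
  S ⇒ negate
  Longitude: 108° + 7/60 + 19/3600 = 108 + 0.116667 + 0.005278 = 108.121944
  W ⇒ negate
Point 2:
  Lat: degrees = first 2 digits = 16, minutes = 6.48702; 16 + 6.48702/60 = 16.108117
  hemisphere S, so the sign is −
  Lon: degrees = first 3 digits = 0, minutes = 52.7825; 0 + 52.7825/60 = 0.879708
  E ⇒ keep positive
Point 3:
  φ: degrees = first 2 digits = 43, minutes = 50.3323; 43 + 50.3323/60 = 43.838872
  N ⇒ keep positive
  Longitude: split at 3 digits → 100° and 38.087′; 100 + 38.087/60 = 100.634783
  W ⇒ negate
Point 4:
  Lat: 66 + 55/60 + 42.7/3600 = 66.928528
  N → positive
  Lon: 86° + 28/60 + 28.47/3600 = 86 + 0.466667 + 0.007908 = 86.474575
  hemisphere W, so the sign is −
Point 5:
  Lat: split at 2 digits → 52° and 40.4594′; 52 + 40.4594/60 = 52.674323
  N → positive
  Lon: degrees = first 3 digits = 0, minutes = 1.1065; 0 + 1.1065/60 = 0.018442
  W → negative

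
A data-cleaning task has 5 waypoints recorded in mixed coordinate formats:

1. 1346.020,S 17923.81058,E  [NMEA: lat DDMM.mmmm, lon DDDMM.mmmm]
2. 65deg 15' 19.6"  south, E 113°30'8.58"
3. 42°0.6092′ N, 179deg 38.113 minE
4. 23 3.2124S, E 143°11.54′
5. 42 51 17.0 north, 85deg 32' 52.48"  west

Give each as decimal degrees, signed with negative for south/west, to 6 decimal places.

Point 1:
  Latitude: degrees = first 2 digits = 13, minutes = 46.02; 13 + 46.02/60 = 13.7670000
  S → negative
  λ: split at 3 digits → 179° and 23.81058′; 179 + 23.81058/60 = 179.3968430
  E → positive
Point 2:
  Latitude: 65° + 15/60 + 19.6/3600 = 65 + 0.250000 + 0.005444 = 65.2554444
  hemisphere S, so the sign is −
  λ: 113 + 30/60 + 8.58/3600 = 113.5023833
  E → positive
Point 3:
  Lat: 42 + 0.6092/60 = 42.0101533
  N ⇒ keep positive
  Longitude: 179 + 38.113/60 = 179.6352167
  E ⇒ keep positive
Point 4:
  Latitude: 23 + 3.2124/60 = 23.0535400
  S ⇒ negate
  Lon: 143 + 11.54/60 = 143.1923333
  E ⇒ keep positive
Point 5:
  φ: 51′ + 17″ = 51.28333′; 42 + 51.28333/60 = 42.8547222
  N → positive
  λ: 32′ + 52.48″ = 32.87467′; 85 + 32.87467/60 = 85.5479111
  W → negative

1. -13.767000, 179.396843
2. -65.255444, 113.502383
3. 42.010153, 179.635217
4. -23.053540, 143.192333
5. 42.854722, -85.547911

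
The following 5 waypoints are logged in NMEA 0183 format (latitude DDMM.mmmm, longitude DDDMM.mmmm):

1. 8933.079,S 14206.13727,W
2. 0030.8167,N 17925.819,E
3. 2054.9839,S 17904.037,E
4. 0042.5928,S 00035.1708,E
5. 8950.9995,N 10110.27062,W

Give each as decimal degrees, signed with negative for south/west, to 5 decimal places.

1. -89.55132, -142.10229
2. 0.51361, 179.43032
3. -20.91640, 179.06728
4. -0.70988, 0.58618
5. 89.84999, -101.17118

Point 1:
  φ: degrees = first 2 digits = 89, minutes = 33.079; 89 + 33.079/60 = 89.551317
  S ⇒ negate
  λ: split at 3 digits → 142° and 6.13727′; 142 + 6.13727/60 = 142.102288
  W ⇒ negate
Point 2:
  φ: split at 2 digits → 00° and 30.8167′; 0 + 30.8167/60 = 0.513612
  N → positive
  Lon: split at 3 digits → 179° and 25.819′; 179 + 25.819/60 = 179.430317
  E ⇒ keep positive
Point 3:
  φ: split at 2 digits → 20° and 54.9839′; 20 + 54.9839/60 = 20.916398
  S ⇒ negate
  λ: degrees = first 3 digits = 179, minutes = 4.037; 179 + 4.037/60 = 179.067283
  E → positive
Point 4:
  Latitude: degrees = first 2 digits = 0, minutes = 42.5928; 0 + 42.5928/60 = 0.709880
  hemisphere S, so the sign is −
  λ: degrees = first 3 digits = 0, minutes = 35.1708; 0 + 35.1708/60 = 0.586180
  E ⇒ keep positive
Point 5:
  Lat: degrees = first 2 digits = 89, minutes = 50.9995; 89 + 50.9995/60 = 89.849992
  N → positive
  λ: degrees = first 3 digits = 101, minutes = 10.27062; 101 + 10.27062/60 = 101.171177
  W ⇒ negate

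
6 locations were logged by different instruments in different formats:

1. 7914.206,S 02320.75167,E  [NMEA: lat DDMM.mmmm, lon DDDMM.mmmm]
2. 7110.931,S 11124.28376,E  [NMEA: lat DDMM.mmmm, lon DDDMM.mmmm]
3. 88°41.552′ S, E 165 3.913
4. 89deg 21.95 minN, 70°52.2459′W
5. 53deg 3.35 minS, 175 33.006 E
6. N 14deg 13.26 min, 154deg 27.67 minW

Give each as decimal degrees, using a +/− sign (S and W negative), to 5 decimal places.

Point 1:
  Latitude: split at 2 digits → 79° and 14.206′; 79 + 14.206/60 = 79.236767
  hemisphere S, so the sign is −
  Longitude: degrees = first 3 digits = 23, minutes = 20.75167; 23 + 20.75167/60 = 23.345861
  E → positive
Point 2:
  Latitude: degrees = first 2 digits = 71, minutes = 10.931; 71 + 10.931/60 = 71.182183
  S ⇒ negate
  Longitude: split at 3 digits → 111° and 24.28376′; 111 + 24.28376/60 = 111.404729
  E ⇒ keep positive
Point 3:
  Lat: 88 + 41.552/60 = 88.692533
  hemisphere S, so the sign is −
  Longitude: 3.913′ = 0.065217°; total 165.065217
  E → positive
Point 4:
  φ: 89 + 21.95/60 = 89.365833
  N → positive
  Lon: 52.2459′ = 0.870765°; total 70.870765
  W → negative
Point 5:
  Latitude: 53 + 3.35/60 = 53.055833
  S → negative
  Lon: 175 + 33.006/60 = 175.550100
  E → positive
Point 6:
  Lat: 14 + 13.26/60 = 14.221000
  N ⇒ keep positive
  Lon: 27.67′ = 0.461167°; total 154.461167
  hemisphere W, so the sign is −

1. -79.23677, 23.34586
2. -71.18218, 111.40473
3. -88.69253, 165.06522
4. 89.36583, -70.87077
5. -53.05583, 175.55010
6. 14.22100, -154.46117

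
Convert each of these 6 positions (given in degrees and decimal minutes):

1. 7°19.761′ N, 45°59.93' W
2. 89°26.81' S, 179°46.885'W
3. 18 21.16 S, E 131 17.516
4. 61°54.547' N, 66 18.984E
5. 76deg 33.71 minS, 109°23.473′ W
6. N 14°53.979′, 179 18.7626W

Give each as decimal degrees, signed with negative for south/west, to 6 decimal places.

1. 7.329350, -45.998833
2. -89.446833, -179.781417
3. -18.352667, 131.291933
4. 61.909117, 66.316400
5. -76.561833, -109.391217
6. 14.899650, -179.312710

Point 1:
  Latitude: 19.761′ = 0.329350°; total 7.3293500
  N → positive
  Longitude: 59.93′ = 0.998833°; total 45.9988333
  W ⇒ negate
Point 2:
  Lat: 26.81′ = 0.446833°; total 89.4468333
  S ⇒ negate
  Longitude: 46.885′ = 0.781417°; total 179.7814167
  W → negative
Point 3:
  Lat: 18 + 21.16/60 = 18.3526667
  S → negative
  Lon: 17.516′ = 0.291933°; total 131.2919333
  E → positive
Point 4:
  Latitude: 54.547′ = 0.909117°; total 61.9091167
  N ⇒ keep positive
  Lon: 18.984′ = 0.316400°; total 66.3164000
  E ⇒ keep positive
Point 5:
  φ: 33.71′ = 0.561833°; total 76.5618333
  S ⇒ negate
  λ: 23.473′ = 0.391217°; total 109.3912167
  hemisphere W, so the sign is −
Point 6:
  φ: 53.979′ = 0.899650°; total 14.8996500
  N → positive
  Longitude: 18.7626′ = 0.312710°; total 179.3127100
  W ⇒ negate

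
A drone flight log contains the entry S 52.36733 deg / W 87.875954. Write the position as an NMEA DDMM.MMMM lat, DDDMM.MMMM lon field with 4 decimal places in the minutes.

φ: minutes = (52.367330 − 52) × 60 = 22.039800
Longitude: 87° + 0.875954 × 60 = 87° 52.557240′

5222.0398,S / 08752.5572,W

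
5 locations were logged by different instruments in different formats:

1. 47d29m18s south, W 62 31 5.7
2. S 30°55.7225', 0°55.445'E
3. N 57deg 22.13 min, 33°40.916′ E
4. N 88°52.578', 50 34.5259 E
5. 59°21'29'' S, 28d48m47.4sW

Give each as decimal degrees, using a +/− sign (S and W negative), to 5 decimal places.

Point 1:
  φ: 29′ + 18″ = 29.30000′; 47 + 29.30000/60 = 47.488333
  S → negative
  Longitude: 31′ + 5.7″ = 31.09500′; 62 + 31.09500/60 = 62.518250
  hemisphere W, so the sign is −
Point 2:
  Lat: 30 + 55.7225/60 = 30.928708
  S → negative
  Longitude: 55.445′ = 0.924083°; total 0.924083
  E → positive
Point 3:
  Lat: 57 + 22.13/60 = 57.368833
  N → positive
  λ: 33 + 40.916/60 = 33.681933
  E → positive
Point 4:
  Lat: 88 + 52.578/60 = 88.876300
  N → positive
  λ: 34.5259′ = 0.575432°; total 50.575432
  E → positive
Point 5:
  φ: 21′ + 29″ = 21.48333′; 59 + 21.48333/60 = 59.358056
  S → negative
  Longitude: 48′ + 47.4″ = 48.79000′; 28 + 48.79000/60 = 28.813167
  hemisphere W, so the sign is −

1. -47.48833, -62.51825
2. -30.92871, 0.92408
3. 57.36883, 33.68193
4. 88.87630, 50.57543
5. -59.35806, -28.81317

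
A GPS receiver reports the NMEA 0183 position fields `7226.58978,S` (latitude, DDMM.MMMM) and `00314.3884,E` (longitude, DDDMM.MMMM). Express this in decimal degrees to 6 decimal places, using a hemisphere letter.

Lat: split at 2 digits → 72° and 26.58978′; 72 + 26.58978/60 = 72.4431630
λ: degrees = first 3 digits = 3, minutes = 14.3884; 3 + 14.3884/60 = 3.2398067

72.443163° S, 3.239807° E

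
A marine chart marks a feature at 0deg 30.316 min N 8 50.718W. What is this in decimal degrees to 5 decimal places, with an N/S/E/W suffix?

0.50527° N, 8.84530° W

Lat: 0 + 30.316/60 = 0.505267
Longitude: 50.718′ = 0.845300°; total 8.845300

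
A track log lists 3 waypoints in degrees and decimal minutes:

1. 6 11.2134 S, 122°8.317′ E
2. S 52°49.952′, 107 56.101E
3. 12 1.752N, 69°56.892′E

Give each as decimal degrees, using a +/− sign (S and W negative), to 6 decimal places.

Point 1:
  φ: 6 + 11.2134/60 = 6.1868900
  S → negative
  λ: 8.317′ = 0.138617°; total 122.1386167
  E → positive
Point 2:
  Lat: 49.952′ = 0.832533°; total 52.8325333
  S ⇒ negate
  Longitude: 107 + 56.101/60 = 107.9350167
  E → positive
Point 3:
  φ: 12 + 1.752/60 = 12.0292000
  N → positive
  λ: 56.892′ = 0.948200°; total 69.9482000
  E ⇒ keep positive

1. -6.186890, 122.138617
2. -52.832533, 107.935017
3. 12.029200, 69.948200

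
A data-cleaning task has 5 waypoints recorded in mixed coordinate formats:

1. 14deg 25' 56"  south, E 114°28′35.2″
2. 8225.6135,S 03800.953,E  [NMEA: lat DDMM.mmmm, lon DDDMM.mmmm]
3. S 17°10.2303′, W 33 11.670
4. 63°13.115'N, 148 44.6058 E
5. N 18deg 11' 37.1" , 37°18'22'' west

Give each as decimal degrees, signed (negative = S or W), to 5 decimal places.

1. -14.43222, 114.47644
2. -82.42689, 38.01588
3. -17.17051, -33.19450
4. 63.21858, 148.74343
5. 18.19364, -37.30611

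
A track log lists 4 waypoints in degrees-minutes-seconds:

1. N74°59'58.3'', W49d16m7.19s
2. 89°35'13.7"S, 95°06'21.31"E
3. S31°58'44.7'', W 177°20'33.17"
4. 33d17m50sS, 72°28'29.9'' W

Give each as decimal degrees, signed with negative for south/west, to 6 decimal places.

1. 74.999528, -49.268664
2. -89.587139, 95.105919
3. -31.979083, -177.342547
4. -33.297222, -72.474972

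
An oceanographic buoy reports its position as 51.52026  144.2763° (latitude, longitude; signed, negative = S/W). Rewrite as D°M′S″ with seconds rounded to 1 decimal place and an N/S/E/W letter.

Lat: 0.520260 × 60 = 31.21560′ → 31′, remainder × 60 = 12.936″
λ: 0.276300 × 60 = 16.57800′ → 16′, remainder × 60 = 34.680″

51°31′12.9″ N, 144°16′34.7″ E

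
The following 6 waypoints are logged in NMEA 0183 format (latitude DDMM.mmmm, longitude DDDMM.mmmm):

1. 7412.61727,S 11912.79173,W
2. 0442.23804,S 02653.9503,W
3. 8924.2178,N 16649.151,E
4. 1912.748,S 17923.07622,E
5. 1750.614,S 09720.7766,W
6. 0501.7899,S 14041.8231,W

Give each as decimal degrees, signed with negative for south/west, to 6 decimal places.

1. -74.210288, -119.213196
2. -4.703967, -26.899172
3. 89.403630, 166.819183
4. -19.212467, 179.384604
5. -17.843567, -97.346277
6. -5.029832, -140.697052

Point 1:
  Latitude: split at 2 digits → 74° and 12.61727′; 74 + 12.61727/60 = 74.2102878
  S → negative
  Longitude: split at 3 digits → 119° and 12.79173′; 119 + 12.79173/60 = 119.2131955
  W → negative
Point 2:
  Latitude: degrees = first 2 digits = 4, minutes = 42.23804; 4 + 42.23804/60 = 4.7039673
  S ⇒ negate
  λ: degrees = first 3 digits = 26, minutes = 53.9503; 26 + 53.9503/60 = 26.8991717
  W ⇒ negate
Point 3:
  φ: split at 2 digits → 89° and 24.2178′; 89 + 24.2178/60 = 89.4036300
  N → positive
  Longitude: degrees = first 3 digits = 166, minutes = 49.151; 166 + 49.151/60 = 166.8191833
  E → positive
Point 4:
  Latitude: degrees = first 2 digits = 19, minutes = 12.748; 19 + 12.748/60 = 19.2124667
  S → negative
  Lon: degrees = first 3 digits = 179, minutes = 23.07622; 179 + 23.07622/60 = 179.3846037
  E → positive
Point 5:
  φ: split at 2 digits → 17° and 50.614′; 17 + 50.614/60 = 17.8435667
  S → negative
  Longitude: degrees = first 3 digits = 97, minutes = 20.7766; 97 + 20.7766/60 = 97.3462767
  W → negative
Point 6:
  Lat: split at 2 digits → 05° and 1.7899′; 5 + 1.7899/60 = 5.0298317
  hemisphere S, so the sign is −
  λ: degrees = first 3 digits = 140, minutes = 41.8231; 140 + 41.8231/60 = 140.6970517
  W → negative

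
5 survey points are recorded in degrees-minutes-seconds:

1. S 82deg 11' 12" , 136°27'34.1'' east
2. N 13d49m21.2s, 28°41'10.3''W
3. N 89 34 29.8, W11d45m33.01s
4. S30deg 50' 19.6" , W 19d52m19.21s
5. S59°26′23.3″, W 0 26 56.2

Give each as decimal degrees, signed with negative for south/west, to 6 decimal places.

Point 1:
  φ: 82 + 11/60 + 12/3600 = 82.1866667
  S → negative
  Lon: 27′ + 34.1″ = 27.56833′; 136 + 27.56833/60 = 136.4594722
  E ⇒ keep positive
Point 2:
  Latitude: 49′ + 21.2″ = 49.35333′; 13 + 49.35333/60 = 13.8225556
  N ⇒ keep positive
  Lon: 28° + 41/60 + 10.3/3600 = 28 + 0.683333 + 0.002861 = 28.6861944
  hemisphere W, so the sign is −
Point 3:
  Latitude: 34′ + 29.8″ = 34.49667′; 89 + 34.49667/60 = 89.5749444
  N → positive
  Lon: 11 + 45/60 + 33.01/3600 = 11.7591694
  hemisphere W, so the sign is −
Point 4:
  Lat: 30 + 50/60 + 19.6/3600 = 30.8387778
  hemisphere S, so the sign is −
  Lon: 52′ + 19.21″ = 52.32017′; 19 + 52.32017/60 = 19.8720028
  W → negative
Point 5:
  Latitude: 59 + 26/60 + 23.3/3600 = 59.4398056
  S ⇒ negate
  Longitude: 0 + 26/60 + 56.2/3600 = 0.4489444
  W ⇒ negate

1. -82.186667, 136.459472
2. 13.822556, -28.686194
3. 89.574944, -11.759169
4. -30.838778, -19.872003
5. -59.439806, -0.448944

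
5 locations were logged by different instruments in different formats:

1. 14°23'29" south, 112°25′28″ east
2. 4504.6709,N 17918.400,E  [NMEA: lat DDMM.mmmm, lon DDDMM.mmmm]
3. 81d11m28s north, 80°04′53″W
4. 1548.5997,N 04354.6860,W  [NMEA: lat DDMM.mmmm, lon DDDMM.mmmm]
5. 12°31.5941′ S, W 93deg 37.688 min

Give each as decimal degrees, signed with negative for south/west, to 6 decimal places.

1. -14.391389, 112.424444
2. 45.077848, 179.306667
3. 81.191111, -80.081389
4. 15.809995, -43.911433
5. -12.526568, -93.628133

Point 1:
  φ: 23′ + 29″ = 23.48333′; 14 + 23.48333/60 = 14.3913889
  S ⇒ negate
  Longitude: 25′ + 28″ = 25.46667′; 112 + 25.46667/60 = 112.4244444
  E → positive
Point 2:
  Latitude: split at 2 digits → 45° and 4.6709′; 45 + 4.6709/60 = 45.0778483
  N → positive
  λ: split at 3 digits → 179° and 18.4′; 179 + 18.4/60 = 179.3066667
  E ⇒ keep positive
Point 3:
  φ: 11′ + 28″ = 11.46667′; 81 + 11.46667/60 = 81.1911111
  N ⇒ keep positive
  Longitude: 80 + 4/60 + 53/3600 = 80.0813889
  hemisphere W, so the sign is −
Point 4:
  Latitude: degrees = first 2 digits = 15, minutes = 48.5997; 15 + 48.5997/60 = 15.8099950
  N → positive
  Lon: split at 3 digits → 043° and 54.686′; 43 + 54.686/60 = 43.9114333
  W ⇒ negate
Point 5:
  Lat: 31.5941′ = 0.526568°; total 12.5265683
  S ⇒ negate
  Longitude: 37.688′ = 0.628133°; total 93.6281333
  W → negative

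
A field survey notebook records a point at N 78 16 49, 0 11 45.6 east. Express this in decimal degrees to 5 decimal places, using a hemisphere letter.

78.28028° N, 0.19600° E

φ: 16′ + 49″ = 16.81667′; 78 + 16.81667/60 = 78.280278
Lon: 0 + 11/60 + 45.6/3600 = 0.196000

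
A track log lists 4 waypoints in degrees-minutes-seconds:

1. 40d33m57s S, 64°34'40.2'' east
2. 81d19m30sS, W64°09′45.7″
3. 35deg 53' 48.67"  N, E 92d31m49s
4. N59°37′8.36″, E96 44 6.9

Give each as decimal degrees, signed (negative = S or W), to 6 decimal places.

1. -40.565833, 64.577833
2. -81.325000, -64.162694
3. 35.896853, 92.530278
4. 59.618989, 96.735250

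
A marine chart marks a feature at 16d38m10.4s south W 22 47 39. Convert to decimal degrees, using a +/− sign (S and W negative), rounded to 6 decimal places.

Lat: 16 + 38/60 + 10.4/3600 = 16.6362222
hemisphere S, so the sign is −
Longitude: 22 + 47/60 + 39/3600 = 22.7941667
hemisphere W, so the sign is −

-16.636222, -22.794167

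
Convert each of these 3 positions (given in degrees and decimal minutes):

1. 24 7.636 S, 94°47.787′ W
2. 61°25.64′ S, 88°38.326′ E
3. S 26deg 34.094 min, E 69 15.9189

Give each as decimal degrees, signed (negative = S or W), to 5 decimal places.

1. -24.12727, -94.79645
2. -61.42733, 88.63877
3. -26.56823, 69.26532

Point 1:
  Latitude: 24 + 7.636/60 = 24.127267
  hemisphere S, so the sign is −
  λ: 47.787′ = 0.796450°; total 94.796450
  W ⇒ negate
Point 2:
  φ: 25.64′ = 0.427333°; total 61.427333
  S → negative
  Lon: 88 + 38.326/60 = 88.638767
  E → positive
Point 3:
  φ: 26 + 34.094/60 = 26.568233
  hemisphere S, so the sign is −
  λ: 15.9189′ = 0.265315°; total 69.265315
  E → positive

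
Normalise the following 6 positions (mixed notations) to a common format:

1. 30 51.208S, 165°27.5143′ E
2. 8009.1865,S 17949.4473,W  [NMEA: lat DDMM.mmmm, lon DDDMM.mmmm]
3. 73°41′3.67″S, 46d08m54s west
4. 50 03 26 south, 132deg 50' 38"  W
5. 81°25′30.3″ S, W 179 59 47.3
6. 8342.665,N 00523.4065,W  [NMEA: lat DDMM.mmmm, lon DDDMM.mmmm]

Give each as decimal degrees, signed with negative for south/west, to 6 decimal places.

1. -30.853467, 165.458572
2. -80.153108, -179.824122
3. -73.684353, -46.148333
4. -50.057222, -132.843889
5. -81.425083, -179.996472
6. 83.711083, -5.390108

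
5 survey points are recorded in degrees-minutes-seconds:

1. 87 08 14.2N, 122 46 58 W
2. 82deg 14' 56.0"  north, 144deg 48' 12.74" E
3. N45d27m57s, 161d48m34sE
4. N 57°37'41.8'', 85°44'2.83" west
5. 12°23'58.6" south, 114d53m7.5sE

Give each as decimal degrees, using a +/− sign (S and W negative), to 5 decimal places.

1. 87.13728, -122.78278
2. 82.24889, 144.80354
3. 45.46583, 161.80944
4. 57.62828, -85.73412
5. -12.39961, 114.88542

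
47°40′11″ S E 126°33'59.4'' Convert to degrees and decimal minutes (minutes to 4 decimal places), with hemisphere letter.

47° 40.1833′ S, 126° 33.9900′ E

φ: seconds/60 = 0.18333; minutes = 40 + 0.18333 = 40.183333
Lon: 33 + 59.4/60 = 33.990000′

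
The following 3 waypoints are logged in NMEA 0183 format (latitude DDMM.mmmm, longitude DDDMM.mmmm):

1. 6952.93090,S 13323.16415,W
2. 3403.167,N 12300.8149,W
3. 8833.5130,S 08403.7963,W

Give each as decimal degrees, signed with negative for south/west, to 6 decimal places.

Point 1:
  φ: degrees = first 2 digits = 69, minutes = 52.9309; 69 + 52.9309/60 = 69.8821817
  S ⇒ negate
  Lon: degrees = first 3 digits = 133, minutes = 23.16415; 133 + 23.16415/60 = 133.3860692
  hemisphere W, so the sign is −
Point 2:
  Latitude: degrees = first 2 digits = 34, minutes = 3.167; 34 + 3.167/60 = 34.0527833
  N → positive
  Lon: degrees = first 3 digits = 123, minutes = 0.8149; 123 + 0.8149/60 = 123.0135817
  W → negative
Point 3:
  Latitude: split at 2 digits → 88° and 33.513′; 88 + 33.513/60 = 88.5585500
  S → negative
  Lon: split at 3 digits → 084° and 3.7963′; 84 + 3.7963/60 = 84.0632717
  W ⇒ negate

1. -69.882182, -133.386069
2. 34.052783, -123.013582
3. -88.558550, -84.063272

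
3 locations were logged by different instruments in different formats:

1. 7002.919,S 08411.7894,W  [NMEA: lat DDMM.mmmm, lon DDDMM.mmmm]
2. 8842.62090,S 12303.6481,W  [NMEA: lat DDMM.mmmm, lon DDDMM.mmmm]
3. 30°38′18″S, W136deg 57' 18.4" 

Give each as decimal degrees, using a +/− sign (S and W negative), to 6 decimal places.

1. -70.048650, -84.196490
2. -88.710348, -123.060802
3. -30.638333, -136.955111

Point 1:
  Lat: degrees = first 2 digits = 70, minutes = 2.919; 70 + 2.919/60 = 70.0486500
  S → negative
  λ: split at 3 digits → 084° and 11.7894′; 84 + 11.7894/60 = 84.1964900
  hemisphere W, so the sign is −
Point 2:
  Lat: split at 2 digits → 88° and 42.6209′; 88 + 42.6209/60 = 88.7103483
  S → negative
  Lon: degrees = first 3 digits = 123, minutes = 3.6481; 123 + 3.6481/60 = 123.0608017
  hemisphere W, so the sign is −
Point 3:
  φ: 38′ + 18″ = 38.30000′; 30 + 38.30000/60 = 30.6383333
  S → negative
  Lon: 57′ + 18.4″ = 57.30667′; 136 + 57.30667/60 = 136.9551111
  W → negative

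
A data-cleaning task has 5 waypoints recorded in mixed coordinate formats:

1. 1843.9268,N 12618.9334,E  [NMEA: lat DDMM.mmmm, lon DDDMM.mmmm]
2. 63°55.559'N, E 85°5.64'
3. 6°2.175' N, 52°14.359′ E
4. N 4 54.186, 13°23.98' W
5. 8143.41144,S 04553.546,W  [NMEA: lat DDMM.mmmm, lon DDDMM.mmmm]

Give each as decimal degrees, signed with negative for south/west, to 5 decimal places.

Point 1:
  φ: degrees = first 2 digits = 18, minutes = 43.9268; 18 + 43.9268/60 = 18.732113
  N → positive
  Longitude: split at 3 digits → 126° and 18.9334′; 126 + 18.9334/60 = 126.315557
  E → positive
Point 2:
  Lat: 63 + 55.559/60 = 63.925983
  N ⇒ keep positive
  λ: 5.64′ = 0.094000°; total 85.094000
  E → positive
Point 3:
  Latitude: 6 + 2.175/60 = 6.036250
  N → positive
  Lon: 52 + 14.359/60 = 52.239317
  E → positive
Point 4:
  φ: 4 + 54.186/60 = 4.903100
  N ⇒ keep positive
  Lon: 23.98′ = 0.399667°; total 13.399667
  W → negative
Point 5:
  Lat: degrees = first 2 digits = 81, minutes = 43.41144; 81 + 43.41144/60 = 81.723524
  S → negative
  λ: degrees = first 3 digits = 45, minutes = 53.546; 45 + 53.546/60 = 45.892433
  hemisphere W, so the sign is −

1. 18.73211, 126.31556
2. 63.92598, 85.09400
3. 6.03625, 52.23932
4. 4.90310, -13.39967
5. -81.72352, -45.89243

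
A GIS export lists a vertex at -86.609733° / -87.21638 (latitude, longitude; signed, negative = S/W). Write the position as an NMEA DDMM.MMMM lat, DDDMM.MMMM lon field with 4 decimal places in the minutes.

8636.5840,S / 08712.9828,W

Latitude is negative → S; |value| = 86.609733
Latitude: minutes = (86.609733 − 86) × 60 = 36.583980
Longitude is negative → W; |value| = 87.216380
Longitude: fractional part 0.216380 → 12.982800 minutes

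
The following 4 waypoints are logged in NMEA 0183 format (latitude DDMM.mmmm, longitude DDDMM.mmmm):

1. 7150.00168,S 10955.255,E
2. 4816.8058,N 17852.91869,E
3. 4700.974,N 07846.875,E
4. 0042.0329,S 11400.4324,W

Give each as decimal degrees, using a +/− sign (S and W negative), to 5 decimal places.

1. -71.83336, 109.92092
2. 48.28010, 178.88198
3. 47.01623, 78.78125
4. -0.70055, -114.00721

Point 1:
  Lat: split at 2 digits → 71° and 50.00168′; 71 + 50.00168/60 = 71.833361
  S ⇒ negate
  λ: degrees = first 3 digits = 109, minutes = 55.255; 109 + 55.255/60 = 109.920917
  E → positive
Point 2:
  Latitude: split at 2 digits → 48° and 16.8058′; 48 + 16.8058/60 = 48.280097
  N → positive
  Longitude: split at 3 digits → 178° and 52.91869′; 178 + 52.91869/60 = 178.881978
  E → positive
Point 3:
  Latitude: degrees = first 2 digits = 47, minutes = 0.974; 47 + 0.974/60 = 47.016233
  N ⇒ keep positive
  Lon: degrees = first 3 digits = 78, minutes = 46.875; 78 + 46.875/60 = 78.781250
  E → positive
Point 4:
  Latitude: split at 2 digits → 00° and 42.0329′; 0 + 42.0329/60 = 0.700548
  S ⇒ negate
  Longitude: split at 3 digits → 114° and 0.4324′; 114 + 0.4324/60 = 114.007207
  hemisphere W, so the sign is −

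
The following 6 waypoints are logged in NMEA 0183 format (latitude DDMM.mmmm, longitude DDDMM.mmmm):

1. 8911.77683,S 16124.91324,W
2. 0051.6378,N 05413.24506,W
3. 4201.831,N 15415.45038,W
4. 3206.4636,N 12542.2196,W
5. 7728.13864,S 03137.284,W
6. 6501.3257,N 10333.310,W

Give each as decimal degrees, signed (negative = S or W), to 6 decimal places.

1. -89.196281, -161.415221
2. 0.860630, -54.220751
3. 42.030517, -154.257506
4. 32.107727, -125.703660
5. -77.468977, -31.621400
6. 65.022095, -103.555167

Point 1:
  Lat: degrees = first 2 digits = 89, minutes = 11.77683; 89 + 11.77683/60 = 89.1962805
  S → negative
  Lon: degrees = first 3 digits = 161, minutes = 24.91324; 161 + 24.91324/60 = 161.4152207
  W ⇒ negate
Point 2:
  φ: degrees = first 2 digits = 0, minutes = 51.6378; 0 + 51.6378/60 = 0.8606300
  N → positive
  Lon: split at 3 digits → 054° and 13.24506′; 54 + 13.24506/60 = 54.2207510
  hemisphere W, so the sign is −
Point 3:
  Lat: split at 2 digits → 42° and 1.831′; 42 + 1.831/60 = 42.0305167
  N ⇒ keep positive
  λ: split at 3 digits → 154° and 15.45038′; 154 + 15.45038/60 = 154.2575063
  hemisphere W, so the sign is −
Point 4:
  Lat: degrees = first 2 digits = 32, minutes = 6.4636; 32 + 6.4636/60 = 32.1077267
  N → positive
  Longitude: degrees = first 3 digits = 125, minutes = 42.2196; 125 + 42.2196/60 = 125.7036600
  W ⇒ negate
Point 5:
  φ: degrees = first 2 digits = 77, minutes = 28.13864; 77 + 28.13864/60 = 77.4689773
  hemisphere S, so the sign is −
  Longitude: degrees = first 3 digits = 31, minutes = 37.284; 31 + 37.284/60 = 31.6214000
  W ⇒ negate
Point 6:
  Lat: degrees = first 2 digits = 65, minutes = 1.3257; 65 + 1.3257/60 = 65.0220950
  N → positive
  Lon: split at 3 digits → 103° and 33.31′; 103 + 33.31/60 = 103.5551667
  hemisphere W, so the sign is −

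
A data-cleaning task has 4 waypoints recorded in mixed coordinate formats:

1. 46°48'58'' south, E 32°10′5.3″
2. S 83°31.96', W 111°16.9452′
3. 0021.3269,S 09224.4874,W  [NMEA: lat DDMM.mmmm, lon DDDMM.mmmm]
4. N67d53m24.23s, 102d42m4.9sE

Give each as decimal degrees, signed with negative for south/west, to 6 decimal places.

Point 1:
  Lat: 46° + 48/60 + 58/3600 = 46 + 0.800000 + 0.016111 = 46.8161111
  S ⇒ negate
  Lon: 32 + 10/60 + 5.3/3600 = 32.1681389
  E → positive
Point 2:
  Latitude: 31.96′ = 0.532667°; total 83.5326667
  S ⇒ negate
  Longitude: 16.9452′ = 0.282420°; total 111.2824200
  W ⇒ negate
Point 3:
  φ: split at 2 digits → 00° and 21.3269′; 0 + 21.3269/60 = 0.3554483
  S ⇒ negate
  Longitude: degrees = first 3 digits = 92, minutes = 24.4874; 92 + 24.4874/60 = 92.4081233
  hemisphere W, so the sign is −
Point 4:
  Latitude: 53′ + 24.23″ = 53.40383′; 67 + 53.40383/60 = 67.8900639
  N → positive
  Longitude: 42′ + 4.9″ = 42.08167′; 102 + 42.08167/60 = 102.7013611
  E ⇒ keep positive

1. -46.816111, 32.168139
2. -83.532667, -111.282420
3. -0.355448, -92.408123
4. 67.890064, 102.701361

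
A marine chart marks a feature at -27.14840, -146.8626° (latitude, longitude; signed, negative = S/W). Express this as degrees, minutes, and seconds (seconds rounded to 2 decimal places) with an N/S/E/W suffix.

27°08′54.24″ S, 146°51′45.36″ W

Latitude is negative → S; |value| = 27.148400
Lat: whole degrees 27; 8.90400′ → 8′ and 54.2400″
Longitude is negative → W; |value| = 146.862600
Longitude: 0.862600° → 51.75600′; 0.75600 × 60 = 45.3600″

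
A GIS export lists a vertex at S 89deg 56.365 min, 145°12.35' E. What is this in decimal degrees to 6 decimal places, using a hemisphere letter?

89.939417° S, 145.205833° E

Lat: 56.365′ = 0.939417°; total 89.9394167
Lon: 145 + 12.35/60 = 145.2058333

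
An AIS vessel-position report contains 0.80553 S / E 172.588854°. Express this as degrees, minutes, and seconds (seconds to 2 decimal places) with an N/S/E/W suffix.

0°48′19.91″ S, 172°35′19.87″ E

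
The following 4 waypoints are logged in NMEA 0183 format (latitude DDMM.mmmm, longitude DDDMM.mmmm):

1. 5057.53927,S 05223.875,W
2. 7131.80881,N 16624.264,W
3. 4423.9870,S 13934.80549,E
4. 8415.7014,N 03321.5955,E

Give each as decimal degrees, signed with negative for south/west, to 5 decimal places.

Point 1:
  φ: degrees = first 2 digits = 50, minutes = 57.53927; 50 + 57.53927/60 = 50.958988
  hemisphere S, so the sign is −
  λ: split at 3 digits → 052° and 23.875′; 52 + 23.875/60 = 52.397917
  W ⇒ negate
Point 2:
  φ: split at 2 digits → 71° and 31.80881′; 71 + 31.80881/60 = 71.530147
  N → positive
  Lon: degrees = first 3 digits = 166, minutes = 24.264; 166 + 24.264/60 = 166.404400
  W → negative
Point 3:
  φ: degrees = first 2 digits = 44, minutes = 23.987; 44 + 23.987/60 = 44.399783
  S → negative
  Lon: split at 3 digits → 139° and 34.80549′; 139 + 34.80549/60 = 139.580092
  E ⇒ keep positive
Point 4:
  Lat: degrees = first 2 digits = 84, minutes = 15.7014; 84 + 15.7014/60 = 84.261690
  N ⇒ keep positive
  Lon: split at 3 digits → 033° and 21.5955′; 33 + 21.5955/60 = 33.359925
  E ⇒ keep positive

1. -50.95899, -52.39792
2. 71.53015, -166.40440
3. -44.39978, 139.58009
4. 84.26169, 33.35993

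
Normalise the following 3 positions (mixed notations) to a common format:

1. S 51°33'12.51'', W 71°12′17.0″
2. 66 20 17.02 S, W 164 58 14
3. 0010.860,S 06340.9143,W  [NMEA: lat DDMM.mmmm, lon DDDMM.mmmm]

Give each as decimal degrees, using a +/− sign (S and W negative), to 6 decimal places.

1. -51.553475, -71.204722
2. -66.338061, -164.970556
3. -0.181000, -63.681905

Point 1:
  Latitude: 51° + 33/60 + 12.51/3600 = 51 + 0.550000 + 0.003475 = 51.5534750
  S ⇒ negate
  Longitude: 71° + 12/60 + 17/3600 = 71 + 0.200000 + 0.004722 = 71.2047222
  W ⇒ negate
Point 2:
  Lat: 20′ + 17.02″ = 20.28367′; 66 + 20.28367/60 = 66.3380611
  S → negative
  Longitude: 58′ + 14″ = 58.23333′; 164 + 58.23333/60 = 164.9705556
  hemisphere W, so the sign is −
Point 3:
  Lat: degrees = first 2 digits = 0, minutes = 10.86; 0 + 10.86/60 = 0.1810000
  hemisphere S, so the sign is −
  Longitude: degrees = first 3 digits = 63, minutes = 40.9143; 63 + 40.9143/60 = 63.6819050
  W → negative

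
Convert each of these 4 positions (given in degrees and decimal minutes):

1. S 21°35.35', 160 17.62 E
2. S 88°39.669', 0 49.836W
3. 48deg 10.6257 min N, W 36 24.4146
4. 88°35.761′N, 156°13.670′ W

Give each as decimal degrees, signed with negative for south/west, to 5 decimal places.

Point 1:
  φ: 35.35′ = 0.589167°; total 21.589167
  hemisphere S, so the sign is −
  λ: 160 + 17.62/60 = 160.293667
  E → positive
Point 2:
  Latitude: 39.669′ = 0.661150°; total 88.661150
  S ⇒ negate
  Lon: 0 + 49.836/60 = 0.830600
  W → negative
Point 3:
  φ: 48 + 10.6257/60 = 48.177095
  N → positive
  λ: 24.4146′ = 0.406910°; total 36.406910
  W ⇒ negate
Point 4:
  φ: 88 + 35.761/60 = 88.596017
  N → positive
  Lon: 156 + 13.67/60 = 156.227833
  W ⇒ negate

1. -21.58917, 160.29367
2. -88.66115, -0.83060
3. 48.17710, -36.40691
4. 88.59602, -156.22783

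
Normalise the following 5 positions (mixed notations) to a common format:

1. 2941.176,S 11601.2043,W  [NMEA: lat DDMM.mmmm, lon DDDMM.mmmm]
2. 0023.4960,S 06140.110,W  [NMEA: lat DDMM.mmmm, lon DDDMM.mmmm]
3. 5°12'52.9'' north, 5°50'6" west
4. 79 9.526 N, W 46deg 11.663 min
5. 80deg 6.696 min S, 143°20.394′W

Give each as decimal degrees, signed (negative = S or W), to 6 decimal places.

Point 1:
  Latitude: degrees = first 2 digits = 29, minutes = 41.176; 29 + 41.176/60 = 29.6862667
  S → negative
  Lon: degrees = first 3 digits = 116, minutes = 1.2043; 116 + 1.2043/60 = 116.0200717
  hemisphere W, so the sign is −
Point 2:
  Lat: degrees = first 2 digits = 0, minutes = 23.496; 0 + 23.496/60 = 0.3916000
  S → negative
  Lon: degrees = first 3 digits = 61, minutes = 40.11; 61 + 40.11/60 = 61.6685000
  hemisphere W, so the sign is −
Point 3:
  Lat: 5 + 12/60 + 52.9/3600 = 5.2146944
  N ⇒ keep positive
  λ: 5° + 50/60 + 6/3600 = 5 + 0.833333 + 0.001667 = 5.8350000
  hemisphere W, so the sign is −
Point 4:
  Latitude: 9.526′ = 0.158767°; total 79.1587667
  N ⇒ keep positive
  Longitude: 46 + 11.663/60 = 46.1943833
  hemisphere W, so the sign is −
Point 5:
  Latitude: 80 + 6.696/60 = 80.1116000
  S → negative
  λ: 20.394′ = 0.339900°; total 143.3399000
  hemisphere W, so the sign is −

1. -29.686267, -116.020072
2. -0.391600, -61.668500
3. 5.214694, -5.835000
4. 79.158767, -46.194383
5. -80.111600, -143.339900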